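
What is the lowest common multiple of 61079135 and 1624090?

117394097470

61079135 = 5 · 13² · 41² · 43; 1624090 = 2 · 5 · 13² · 31²
max exponents: 2 · 5 · 13² · 31² · 41² · 43 = 117394097470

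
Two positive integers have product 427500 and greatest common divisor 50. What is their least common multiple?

gcd·lcm = product, so lcm = 427500/50 = 8550.

8550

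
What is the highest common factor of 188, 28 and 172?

188 = 2² · 47; 28 = 2² · 7; 172 = 2² · 43
gcd takes min exponent of each prime: 2² = 4

4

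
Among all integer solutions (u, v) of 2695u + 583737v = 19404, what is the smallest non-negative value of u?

657

Euclid: 583737 = 216·2695 + 1617; 2695 = 1·1617 + 1078; 1617 = 1·1078 + 539; 1078 = 2·539 + 0 → gcd = 539; 19404 = 539·36.
Back-substitution yields 2695·(-433) + 583737·(2) = 539, so one solution is u = -433·36 = -15588, v = 2·36 = 72.
Solutions in u differ by 583737/539 = 1083; the one in [0, 1083) is -15588 mod 1083 = 657.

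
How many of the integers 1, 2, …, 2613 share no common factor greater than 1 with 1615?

1615 = 5·17·19. Inclusion–exclusion on these primes:
2613 − ⌊2613/5⌋ − ⌊2613/17⌋ − ⌊2613/19⌋ + ⌊2613/85⌋ + ⌊2613/95⌋ + ⌊2613/323⌋ − ⌊2613/1615⌋ = 1865

1865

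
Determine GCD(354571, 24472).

7

354571 = 7 · 37³
24472 = 2³ · 7 · 19 · 23
Common: 7 = 7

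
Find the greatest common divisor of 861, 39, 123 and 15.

gcd(861, 39): 861 = 22·39 + 3; 39 = 13·3 + 0 → 3
gcd(3, 123): 123 = 41·3 + 0 → 3
gcd(3, 15): 15 = 5·3 + 0 → 3

3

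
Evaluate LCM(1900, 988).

gcd first: 1900 = 1·988 + 912; 988 = 1·912 + 76; 912 = 12·76 + 0 → gcd = 76
lcm = 1900·988/gcd = 1877200/76 = 24700

24700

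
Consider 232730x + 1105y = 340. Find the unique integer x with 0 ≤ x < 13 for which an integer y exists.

7

Euclid: 232730 = 210·1105 + 680; 1105 = 1·680 + 425; 680 = 1·425 + 255; 425 = 1·255 + 170; 255 = 1·170 + 85; 170 = 2·85 + 0 → gcd = 85; 340 = 85·4.
Back-substitution yields 232730·(5) + 1105·(-1053) = 85, so one solution is x = 5·4 = 20, y = -1053·4 = -4212.
Solutions in x differ by 1105/85 = 13; the one in [0, 13) is 20 mod 13 = 7.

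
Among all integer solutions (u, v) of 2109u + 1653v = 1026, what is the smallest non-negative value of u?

24

gcd(2109, 1653) = 57 (Euclid: 2109 = 1·1653 + 456; 1653 = 3·456 + 285; 456 = 1·285 + 171; 285 = 1·171 + 114; 171 = 1·114 + 57; 114 = 2·57 + 0), and 57 | 1026.
Extended Euclid: 2109·(11) + 1653·(-14) = 57. Scale by 18: u₀ = 198.
General solution u = u₀ + 29t; reducing mod 29 gives u = 24 (and v = -30).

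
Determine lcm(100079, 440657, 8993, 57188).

lcm(100079, 440657) = 100079·440657/gcd = 44100511903/119 = 370592537
lcm(370592537, 8993) = 370592537·8993/gcd = 3332738685241/8993 = 370592537
lcm(370592537, 57188) = 370592537·57188/gcd = 21193446005956/14297 = 1482370148

1482370148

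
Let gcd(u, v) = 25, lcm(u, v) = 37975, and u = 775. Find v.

1225

u·v = gcd·lcm = 25·37975 = 949375, so v = 949375/775 = 1225.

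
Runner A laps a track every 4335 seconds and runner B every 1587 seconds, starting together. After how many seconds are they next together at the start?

4335 = 3 · 5 · 17²; 1587 = 3 · 23²
max exponents: 3 · 5 · 17² · 23² = 2293215

2293215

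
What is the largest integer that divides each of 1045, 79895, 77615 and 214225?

gcd(1045, 79895): 79895 = 76·1045 + 475; 1045 = 2·475 + 95; 475 = 5·95 + 0 → 95
gcd(95, 77615): 77615 = 817·95 + 0 → 95
gcd(95, 214225): 214225 = 2255·95 + 0 → 95

95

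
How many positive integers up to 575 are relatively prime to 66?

Prime factors of 66: 2, 3, 11. Count integers ≤ 575 divisible by none of them.
By inclusion–exclusion: 575 − ⌊575/2⌋ − ⌊575/3⌋ − ⌊575/11⌋ + ⌊575/6⌋ + ⌊575/22⌋ + ⌊575/33⌋ − ⌊575/66⌋ = 175.

175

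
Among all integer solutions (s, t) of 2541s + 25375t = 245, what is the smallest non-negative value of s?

70

gcd(2541, 25375) = 7 (Euclid: 25375 = 9·2541 + 2506; 2541 = 1·2506 + 35; 2506 = 71·35 + 21; 35 = 1·21 + 14; 21 = 1·14 + 7; 14 = 2·7 + 0), and 7 | 245.
Extended Euclid: 2541·(-1448) + 25375·(145) = 7. Scale by 35: s₀ = -50680.
General solution s = s₀ + 3625k; reducing mod 3625 gives s = 70 (and t = -7).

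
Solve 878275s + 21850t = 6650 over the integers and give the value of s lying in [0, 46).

gcd(878275, 21850) = 475 (Euclid: 878275 = 40·21850 + 4275; 21850 = 5·4275 + 475; 4275 = 9·475 + 0), and 475 | 6650.
Extended Euclid: 878275·(-5) + 21850·(201) = 475. Scale by 14: s₀ = -70.
General solution s = s₀ + 46k; reducing mod 46 gives s = 22 (and t = -884).

22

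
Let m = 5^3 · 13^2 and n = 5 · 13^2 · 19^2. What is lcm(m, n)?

max exponent per prime: 5^3 · 13^2 · 19^2 = 7626125

7626125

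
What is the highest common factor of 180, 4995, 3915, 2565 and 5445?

180 = 2² · 3² · 5; 4995 = 3³ · 5 · 37; 3915 = 3³ · 5 · 29; 2565 = 3³ · 5 · 19; 5445 = 3² · 5 · 11²
gcd takes min exponent of each prime: 3² · 5 = 45

45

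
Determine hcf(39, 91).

Euclid: 91 = 2·39 + 13; 39 = 3·13 + 0. Last nonzero remainder: 13.

13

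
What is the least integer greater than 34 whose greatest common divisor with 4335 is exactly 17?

4335 = 17·255. Any x with gcd(x, 4335) = 17 is a multiple of 17, say 17s, with s coprime to 255.
Need s > 34/17, so s ≥ 3. First s ≥ 3 with gcd(s, 255) = 1 is s = 4. Thus x = 17·4 = 68.

68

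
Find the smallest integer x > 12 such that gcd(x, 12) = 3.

gcd(x, 12) = 3 forces 3 | x; write x = 3s. Then gcd(3s, 3·4) = 3·gcd(s, 4), so need gcd(s, 4) = 1.
3s > 12 gives s ≥ 5. The least s ≥ 5 coprime to 4 is 5, so x = 3·5 = 15.

15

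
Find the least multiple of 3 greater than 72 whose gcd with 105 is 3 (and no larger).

Multiples of 3 above 72: 3·25, 3·26, … . Need the cofactor coprime to 105/3 = 35.
Checking s = 25, 26, … the first with gcd(s, 35) = 1 is s = 26, giving 78.

78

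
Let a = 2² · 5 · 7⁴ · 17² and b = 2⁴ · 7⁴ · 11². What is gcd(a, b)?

min exponent per shared prime: 2² · 7⁴ = 9604

9604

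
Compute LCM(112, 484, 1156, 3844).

112 = 2⁴ · 7; 484 = 2² · 11²; 1156 = 2² · 17²; 3844 = 2² · 31²
lcm takes max exponent of each prime: 2⁴ · 7 · 11² · 17² · 31² = 3763783408

3763783408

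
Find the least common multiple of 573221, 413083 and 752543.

573221 = 11 · 31 · 41²; 413083 = 11 · 17 · 47²; 752543 = 11 · 37 · 43²
lcm takes max exponent of each prime: 11 · 17 · 31 · 37 · 41² · 43² · 47² = 1472669745955969

1472669745955969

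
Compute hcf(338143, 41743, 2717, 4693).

338143 = 13 · 19 · 37²; 41743 = 13³ · 19; 2717 = 11 · 13 · 19; 4693 = 13 · 19²
gcd takes min exponent of each prime: 13 · 19 = 247

247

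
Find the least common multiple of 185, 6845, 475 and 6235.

810892925

lcm(185, 6845) = 185·6845/gcd = 1266325/185 = 6845
lcm(6845, 475) = 6845·475/gcd = 3251375/5 = 650275
lcm(650275, 6235) = 650275·6235/gcd = 4054464625/5 = 810892925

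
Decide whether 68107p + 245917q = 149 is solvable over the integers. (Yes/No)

Yes

By Bézout, 68107p + 245917q = 149 has integer solutions iff gcd(68107, 245917) | 149.
Euclid: 245917 = 3·68107 + 41596; 68107 = 1·41596 + 26511; 41596 = 1·26511 + 15085; 26511 = 1·15085 + 11426; 15085 = 1·11426 + 3659; 11426 = 3·3659 + 449; 3659 = 8·449 + 67; 449 = 6·67 + 47; 67 = 1·47 + 20; 47 = 2·20 + 7; 20 = 2·7 + 6; 7 = 1·6 + 1; 6 = 6·1 + 0. gcd = 1; 149 mod 1 = 0. Yes.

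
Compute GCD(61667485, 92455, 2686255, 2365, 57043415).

gcd(61667485, 92455): 61667485 = 667·92455 + 0 → 92455
gcd(92455, 2686255): 2686255 = 29·92455 + 5060; 92455 = 18·5060 + 1375; 5060 = 3·1375 + 935; 1375 = 1·935 + 440; 935 = 2·440 + 55; 440 = 8·55 + 0 → 55
gcd(55, 2365): 2365 = 43·55 + 0 → 55
gcd(55, 57043415): 57043415 = 1037153·55 + 0 → 55

55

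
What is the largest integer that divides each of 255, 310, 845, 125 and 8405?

gcd(255, 310): 310 = 1·255 + 55; 255 = 4·55 + 35; 55 = 1·35 + 20; 35 = 1·20 + 15; 20 = 1·15 + 5; 15 = 3·5 + 0 → 5
gcd(5, 845): 845 = 169·5 + 0 → 5
gcd(5, 125): 125 = 25·5 + 0 → 5
gcd(5, 8405): 8405 = 1681·5 + 0 → 5

5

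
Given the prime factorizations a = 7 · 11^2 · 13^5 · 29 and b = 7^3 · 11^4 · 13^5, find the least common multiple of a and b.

54072894786911

max exponent per prime: 7^3 · 11^4 · 13^5 · 29 = 54072894786911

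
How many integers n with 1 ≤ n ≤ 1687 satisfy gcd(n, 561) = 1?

963

Prime factors of 561: 3, 11, 17. Count integers ≤ 1687 divisible by none of them.
By inclusion–exclusion: 1687 − ⌊1687/3⌋ − ⌊1687/11⌋ − ⌊1687/17⌋ + ⌊1687/33⌋ + ⌊1687/51⌋ + ⌊1687/187⌋ − ⌊1687/561⌋ = 963.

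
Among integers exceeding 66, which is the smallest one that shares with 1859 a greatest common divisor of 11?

gcd(m, 1859) = 11 forces 11 | m; write m = 11s. Then gcd(11s, 11·169) = 11·gcd(s, 169), so need gcd(s, 169) = 1.
11s > 66 gives s ≥ 7. The least s ≥ 7 coprime to 169 is 7, so m = 11·7 = 77.

77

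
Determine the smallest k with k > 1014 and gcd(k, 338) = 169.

1183

Multiples of 169 above 1014: 169·7, 169·8, … . Need the cofactor coprime to 338/169 = 2.
Checking s = 7, 8, … the first with gcd(s, 2) = 1 is s = 7, giving 1183.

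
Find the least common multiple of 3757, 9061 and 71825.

50062025

lcm(3757, 9061) = 3757·9061/gcd = 34042177/221 = 154037
lcm(154037, 71825) = 154037·71825/gcd = 11063707525/221 = 50062025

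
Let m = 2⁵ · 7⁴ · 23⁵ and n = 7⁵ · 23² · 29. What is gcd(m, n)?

1270129

min exponent per shared prime: 7⁴ · 23² = 1270129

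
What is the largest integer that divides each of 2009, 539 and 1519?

2009 = 7² · 41; 539 = 7² · 11; 1519 = 7² · 31
gcd takes min exponent of each prime: 7² = 49

49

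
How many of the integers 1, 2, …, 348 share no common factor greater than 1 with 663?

663 = 3·13·17. Inclusion–exclusion on these primes:
348 − ⌊348/3⌋ − ⌊348/13⌋ − ⌊348/17⌋ + ⌊348/39⌋ + ⌊348/51⌋ + ⌊348/221⌋ − ⌊348/663⌋ = 201

201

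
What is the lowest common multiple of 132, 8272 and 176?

24816

lcm(132, 8272) = 132·8272/gcd = 1091904/44 = 24816
lcm(24816, 176) = 24816·176/gcd = 4367616/176 = 24816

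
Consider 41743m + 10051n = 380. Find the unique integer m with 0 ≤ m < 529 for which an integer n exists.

477

Euclid: 41743 = 4·10051 + 1539; 10051 = 6·1539 + 817; 1539 = 1·817 + 722; 817 = 1·722 + 95; 722 = 7·95 + 57; 95 = 1·57 + 38; 57 = 1·38 + 19; 38 = 2·19 + 0 → gcd = 19; 380 = 19·20.
Back-substitution yields 41743·(209) + 10051·(-868) = 19, so one solution is m = 209·20 = 4180, n = -868·20 = -17360.
Solutions in m differ by 10051/19 = 529; the one in [0, 529) is 4180 mod 529 = 477.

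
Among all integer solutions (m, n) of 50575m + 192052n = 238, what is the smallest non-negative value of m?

1162

Reduce mod 192052: 50575m ≡ 238 (mod 192052). With g = gcd(50575, 192052) = 7 dividing 238, divide through: 7225m ≡ 34 (mod 27436).
Since gcd(7225, 27436) = 1, m ≡ 34·(7225)⁻¹ ≡ 1162 (mod 27436). Smallest non-negative: 1162.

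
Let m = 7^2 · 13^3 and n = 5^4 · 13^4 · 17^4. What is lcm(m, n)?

73054200480625

max exponent per prime: 5^4 · 7^2 · 13^4 · 17^4 = 73054200480625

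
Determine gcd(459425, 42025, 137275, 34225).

25

gcd(459425, 42025): 459425 = 10·42025 + 39175; 42025 = 1·39175 + 2850; 39175 = 13·2850 + 2125; 2850 = 1·2125 + 725; 2125 = 2·725 + 675; 725 = 1·675 + 50; 675 = 13·50 + 25; 50 = 2·25 + 0 → 25
gcd(25, 137275): 137275 = 5491·25 + 0 → 25
gcd(25, 34225): 34225 = 1369·25 + 0 → 25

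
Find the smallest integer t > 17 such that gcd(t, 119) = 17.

34

Multiples of 17 above 17: 17·2, 17·3, … . Need the cofactor coprime to 119/17 = 7.
Checking s = 2, 3, … the first with gcd(s, 7) = 1 is s = 2, giving 34.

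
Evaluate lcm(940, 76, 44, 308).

lcm(940, 76) = 940·76/gcd = 71440/4 = 17860
lcm(17860, 44) = 17860·44/gcd = 785840/4 = 196460
lcm(196460, 308) = 196460·308/gcd = 60509680/44 = 1375220

1375220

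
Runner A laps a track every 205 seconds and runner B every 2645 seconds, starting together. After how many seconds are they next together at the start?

205 = 5 · 41; 2645 = 5 · 23²
max exponents: 5 · 23² · 41 = 108445

108445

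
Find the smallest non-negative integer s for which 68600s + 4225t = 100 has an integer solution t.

gcd(68600, 4225) = 25 (Euclid: 68600 = 16·4225 + 1000; 4225 = 4·1000 + 225; 1000 = 4·225 + 100; 225 = 2·100 + 25; 100 = 4·25 + 0), and 25 | 100.
Extended Euclid: 68600·(-38) + 4225·(617) = 25. Scale by 4: s₀ = -152.
General solution s = s₀ + 169k; reducing mod 169 gives s = 17 (and t = -276).

17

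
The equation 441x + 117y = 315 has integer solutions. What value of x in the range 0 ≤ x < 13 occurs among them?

Reduce mod 117: 441x ≡ 315 (mod 117). With g = gcd(441, 117) = 9 dividing 315, divide through: 49x ≡ 35 (mod 13).
Since gcd(49, 13) = 1, x ≡ 35·(49)⁻¹ ≡ 10 (mod 13). Smallest non-negative: 10.

10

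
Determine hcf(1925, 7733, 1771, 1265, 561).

1925 = 5² · 7 · 11; 7733 = 11 · 19 · 37; 1771 = 7 · 11 · 23; 1265 = 5 · 11 · 23; 561 = 3 · 11 · 17
gcd takes min exponent of each prime: 11 = 11

11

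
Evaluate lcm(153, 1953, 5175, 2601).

324539775

lcm(153, 1953) = 153·1953/gcd = 298809/9 = 33201
lcm(33201, 5175) = 33201·5175/gcd = 171815175/9 = 19090575
lcm(19090575, 2601) = 19090575·2601/gcd = 49654585575/153 = 324539775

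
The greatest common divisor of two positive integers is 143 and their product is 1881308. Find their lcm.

13156

gcd·lcm = product, so lcm = 1881308/143 = 13156.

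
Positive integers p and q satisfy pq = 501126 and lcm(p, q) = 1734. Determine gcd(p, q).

gcd·lcm = product, so gcd = 501126/1734 = 289.

289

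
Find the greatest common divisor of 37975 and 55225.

25

37975 = 5² · 7² · 31
55225 = 5² · 47²
Common: 5² = 25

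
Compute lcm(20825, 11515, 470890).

1881205550

20825 = 5² · 7² · 17; 11515 = 5 · 7² · 47; 470890 = 2 · 5 · 7² · 31²
lcm takes max exponent of each prime: 2 · 5² · 7² · 17 · 31² · 47 = 1881205550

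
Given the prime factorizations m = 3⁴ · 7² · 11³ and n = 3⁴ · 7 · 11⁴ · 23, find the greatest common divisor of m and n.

min exponent per shared prime: 3⁴ · 7 · 11³ = 754677

754677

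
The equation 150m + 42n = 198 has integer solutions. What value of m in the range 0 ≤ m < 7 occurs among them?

gcd(150, 42) = 6 (Euclid: 150 = 3·42 + 24; 42 = 1·24 + 18; 24 = 1·18 + 6; 18 = 3·6 + 0), and 6 | 198.
Extended Euclid: 150·(2) + 42·(-7) = 6. Scale by 33: m₀ = 66.
General solution m = m₀ + 7t; reducing mod 7 gives m = 3 (and n = -6).

3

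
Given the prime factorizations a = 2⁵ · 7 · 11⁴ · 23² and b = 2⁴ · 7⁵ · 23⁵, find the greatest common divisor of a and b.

59248

min exponent per shared prime: 2⁴ · 7 · 23² = 59248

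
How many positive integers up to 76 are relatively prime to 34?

Prime factors of 34: 2, 17. Count integers ≤ 76 divisible by none of them.
By inclusion–exclusion: 76 − ⌊76/2⌋ − ⌊76/17⌋ + ⌊76/34⌋ = 36.

36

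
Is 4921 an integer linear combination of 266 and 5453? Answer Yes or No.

Yes

gcd(266, 5453): 5453 = 20·266 + 133; 266 = 2·133 + 0 → 133
133 divides 4921, so a solution exists.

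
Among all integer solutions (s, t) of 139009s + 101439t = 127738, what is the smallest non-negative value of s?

25

Reduce mod 101439: 139009s ≡ 127738 (mod 101439). With g = gcd(139009, 101439) = 3757 dividing 127738, divide through: 37s ≡ 34 (mod 27).
Since gcd(37, 27) = 1, s ≡ 34·(37)⁻¹ ≡ 25 (mod 27). Smallest non-negative: 25.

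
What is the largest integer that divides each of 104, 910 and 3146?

gcd(104, 910): 910 = 8·104 + 78; 104 = 1·78 + 26; 78 = 3·26 + 0 → 26
gcd(26, 3146): 3146 = 121·26 + 0 → 26

26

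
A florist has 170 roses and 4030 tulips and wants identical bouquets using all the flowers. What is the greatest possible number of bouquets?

Euclid: 4030 = 23·170 + 120; 170 = 1·120 + 50; 120 = 2·50 + 20; 50 = 2·20 + 10; 20 = 2·10 + 0. Last nonzero remainder: 10.

10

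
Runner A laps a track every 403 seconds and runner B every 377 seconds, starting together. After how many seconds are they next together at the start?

11687

403 = 13 · 31; 377 = 13 · 29
max exponents: 13 · 29 · 31 = 11687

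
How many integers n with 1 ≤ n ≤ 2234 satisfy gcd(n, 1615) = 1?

1615 = 5·17·19. Inclusion–exclusion on these primes:
2234 − ⌊2234/5⌋ − ⌊2234/17⌋ − ⌊2234/19⌋ + ⌊2234/85⌋ + ⌊2234/95⌋ + ⌊2234/323⌋ − ⌊2234/1615⌋ = 1594

1594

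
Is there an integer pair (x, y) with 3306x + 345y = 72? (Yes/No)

gcd(3306, 345): 3306 = 9·345 + 201; 345 = 1·201 + 144; 201 = 1·144 + 57; 144 = 2·57 + 30; 57 = 1·30 + 27; 30 = 1·27 + 3; 27 = 9·3 + 0 → 3
3 divides 72, so a solution exists.

Yes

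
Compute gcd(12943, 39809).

7

Euclid: 39809 = 3·12943 + 980; 12943 = 13·980 + 203; 980 = 4·203 + 168; 203 = 1·168 + 35; 168 = 4·35 + 28; 35 = 1·28 + 7; 28 = 4·7 + 0. Last nonzero remainder: 7.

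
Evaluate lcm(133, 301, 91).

74347

lcm(133, 301) = 133·301/gcd = 40033/7 = 5719
lcm(5719, 91) = 5719·91/gcd = 520429/7 = 74347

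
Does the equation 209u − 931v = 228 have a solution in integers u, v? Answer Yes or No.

Yes

gcd(209, 931): 931 = 4·209 + 95; 209 = 2·95 + 19; 95 = 5·19 + 0 → 19
19 divides 228, so a solution exists.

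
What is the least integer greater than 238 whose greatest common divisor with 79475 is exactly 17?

272

Multiples of 17 above 238: 17·15, 17·16, … . Need the cofactor coprime to 79475/17 = 4675.
Checking s = 15, 16, … the first with gcd(s, 4675) = 1 is s = 16, giving 272.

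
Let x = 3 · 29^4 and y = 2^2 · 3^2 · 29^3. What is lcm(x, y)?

25462116

max exponent per prime: 2^2 · 3^2 · 29^4 = 25462116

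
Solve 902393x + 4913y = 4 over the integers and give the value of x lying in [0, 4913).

Euclid: 902393 = 183·4913 + 3314; 4913 = 1·3314 + 1599; 3314 = 2·1599 + 116; 1599 = 13·116 + 91; 116 = 1·91 + 25; 91 = 3·25 + 16; 25 = 1·16 + 9; 16 = 1·9 + 7; 9 = 1·7 + 2; 7 = 3·2 + 1; 2 = 2·1 + 0 → gcd = 1; 4 = 1·4.
Back-substitution yields 902393·(-2160) + 4913·(396737) = 1, so one solution is x = -2160·4 = -8640, y = 396737·4 = 1586948.
Solutions in x differ by 4913/1 = 4913; the one in [0, 4913) is -8640 mod 4913 = 1186.

1186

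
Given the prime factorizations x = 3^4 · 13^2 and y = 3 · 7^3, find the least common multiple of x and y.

max exponent per prime: 3^4 · 7^3 · 13^2 = 4695327

4695327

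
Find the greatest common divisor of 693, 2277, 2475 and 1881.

99

gcd(693, 2277): 2277 = 3·693 + 198; 693 = 3·198 + 99; 198 = 2·99 + 0 → 99
gcd(99, 2475): 2475 = 25·99 + 0 → 99
gcd(99, 1881): 1881 = 19·99 + 0 → 99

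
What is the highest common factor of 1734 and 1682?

2

Euclid: 1734 = 1·1682 + 52; 1682 = 32·52 + 18; 52 = 2·18 + 16; 18 = 1·16 + 2; 16 = 8·2 + 0. Last nonzero remainder: 2.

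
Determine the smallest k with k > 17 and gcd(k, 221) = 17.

34

221 = 17·13. Any k with gcd(k, 221) = 17 is a multiple of 17, say 17s, with s coprime to 13.
Need s > 17/17, so s ≥ 2. First s ≥ 2 with gcd(s, 13) = 1 is s = 2. Thus k = 17·2 = 34.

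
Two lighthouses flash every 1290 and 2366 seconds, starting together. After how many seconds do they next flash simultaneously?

gcd first: 2366 = 1·1290 + 1076; 1290 = 1·1076 + 214; 1076 = 5·214 + 6; 214 = 35·6 + 4; 6 = 1·4 + 2; 4 = 2·2 + 0 → gcd = 2
lcm = 1290·2366/gcd = 3052140/2 = 1526070

1526070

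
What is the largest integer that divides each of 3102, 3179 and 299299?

gcd(3102, 3179): 3179 = 1·3102 + 77; 3102 = 40·77 + 22; 77 = 3·22 + 11; 22 = 2·11 + 0 → 11
gcd(11, 299299): 299299 = 27209·11 + 0 → 11

11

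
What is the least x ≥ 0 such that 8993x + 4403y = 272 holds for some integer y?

Reduce mod 4403: 8993x ≡ 272 (mod 4403). With g = gcd(8993, 4403) = 17 dividing 272, divide through: 529x ≡ 16 (mod 259).
Since gcd(529, 259) = 1, x ≡ 16·(529)⁻¹ ≡ 25 (mod 259). Smallest non-negative: 25.

25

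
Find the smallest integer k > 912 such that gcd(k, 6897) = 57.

969

Multiples of 57 above 912: 57·17, 57·18, … . Need the cofactor coprime to 6897/57 = 121.
Checking s = 17, 18, … the first with gcd(s, 121) = 1 is s = 17, giving 969.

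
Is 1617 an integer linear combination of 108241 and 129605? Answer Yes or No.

Yes

By Bézout, 108241x + 129605y = 1617 has integer solutions iff gcd(108241, 129605) | 1617.
Euclid: 129605 = 1·108241 + 21364; 108241 = 5·21364 + 1421; 21364 = 15·1421 + 49; 1421 = 29·49 + 0. gcd = 49; 1617 mod 49 = 0. Yes.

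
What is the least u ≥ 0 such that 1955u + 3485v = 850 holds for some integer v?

Reduce mod 3485: 1955u ≡ 850 (mod 3485). With g = gcd(1955, 3485) = 85 dividing 850, divide through: 23u ≡ 10 (mod 41).
Since gcd(23, 41) = 1, u ≡ 10·(23)⁻¹ ≡ 4 (mod 41). Smallest non-negative: 4.

4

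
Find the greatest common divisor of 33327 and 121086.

63

33327 = 3² · 7 · 23²
121086 = 2 · 3² · 7 · 31²
Common: 3² · 7 = 63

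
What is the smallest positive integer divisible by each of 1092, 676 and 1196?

1092 = 2² · 3 · 7 · 13; 676 = 2² · 13²; 1196 = 2² · 13 · 23
lcm takes max exponent of each prime: 2² · 3 · 7 · 13² · 23 = 326508

326508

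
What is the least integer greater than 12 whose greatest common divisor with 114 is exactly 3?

15

gcd(m, 114) = 3 forces 3 | m; write m = 3s. Then gcd(3s, 3·38) = 3·gcd(s, 38), so need gcd(s, 38) = 1.
3s > 12 gives s ≥ 5. The least s ≥ 5 coprime to 38 is 5, so m = 3·5 = 15.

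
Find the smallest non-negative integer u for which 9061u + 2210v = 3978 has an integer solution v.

Euclid: 9061 = 4·2210 + 221; 2210 = 10·221 + 0 → gcd = 221; 3978 = 221·18.
Back-substitution yields 9061·(1) + 2210·(-4) = 221, so one solution is u = 1·18 = 18, v = -4·18 = -72.
Solutions in u differ by 2210/221 = 10; the one in [0, 10) is 18 mod 10 = 8.

8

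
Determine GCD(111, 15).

3

111 = 3 · 37
15 = 3 · 5
Common: 3 = 3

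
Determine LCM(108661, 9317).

108661 = 7 · 19² · 43; 9317 = 7 · 11³
max exponents: 7 · 11³ · 19² · 43 = 144627791

144627791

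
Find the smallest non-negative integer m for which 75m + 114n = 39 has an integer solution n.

37

gcd(75, 114) = 3 (Euclid: 114 = 1·75 + 39; 75 = 1·39 + 36; 39 = 1·36 + 3; 36 = 12·3 + 0), and 3 | 39.
Extended Euclid: 75·(-3) + 114·(2) = 3. Scale by 13: m₀ = -39.
General solution m = m₀ + 38t; reducing mod 38 gives m = 37 (and n = -24).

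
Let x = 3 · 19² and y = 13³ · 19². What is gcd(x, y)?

min exponent per shared prime: 19² = 361

361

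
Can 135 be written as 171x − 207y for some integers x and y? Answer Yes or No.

By Bézout, 171x − 207y = 135 has integer solutions iff gcd(171, 207) | 135.
Euclid: 207 = 1·171 + 36; 171 = 4·36 + 27; 36 = 1·27 + 9; 27 = 3·9 + 0. gcd = 9; 135 mod 9 = 0. Yes.

Yes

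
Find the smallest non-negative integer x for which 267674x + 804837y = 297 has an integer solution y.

gcd(267674, 804837) = 11 (Euclid: 804837 = 3·267674 + 1815; 267674 = 147·1815 + 869; 1815 = 2·869 + 77; 869 = 11·77 + 22; 77 = 3·22 + 11; 22 = 2·11 + 0), and 11 | 297.
Extended Euclid: 267674·(-31484) + 804837·(10471) = 11. Scale by 27: x₀ = -850068.
General solution x = x₀ + 73167t; reducing mod 73167 gives x = 27936 (and y = -9291).

27936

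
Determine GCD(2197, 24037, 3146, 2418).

gcd(2197, 24037): 24037 = 10·2197 + 2067; 2197 = 1·2067 + 130; 2067 = 15·130 + 117; 130 = 1·117 + 13; 117 = 9·13 + 0 → 13
gcd(13, 3146): 3146 = 242·13 + 0 → 13
gcd(13, 2418): 2418 = 186·13 + 0 → 13

13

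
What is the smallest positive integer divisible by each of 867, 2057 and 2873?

17729283

867 = 3 · 17²; 2057 = 11² · 17; 2873 = 13² · 17
lcm takes max exponent of each prime: 3 · 11² · 13² · 17² = 17729283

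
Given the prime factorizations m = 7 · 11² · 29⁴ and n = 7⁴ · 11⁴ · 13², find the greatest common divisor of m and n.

847

min exponent per shared prime: 7 · 11² = 847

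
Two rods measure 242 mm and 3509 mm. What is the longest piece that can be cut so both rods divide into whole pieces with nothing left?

242 = 2 · 11²
3509 = 11² · 29
Common: 11² = 121

121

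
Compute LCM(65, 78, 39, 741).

7410

lcm(65, 78) = 65·78/gcd = 5070/13 = 390
lcm(390, 39) = 390·39/gcd = 15210/39 = 390
lcm(390, 741) = 390·741/gcd = 288990/39 = 7410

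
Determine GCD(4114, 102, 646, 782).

4114 = 2 · 11² · 17; 102 = 2 · 3 · 17; 646 = 2 · 17 · 19; 782 = 2 · 17 · 23
gcd takes min exponent of each prime: 2 · 17 = 34

34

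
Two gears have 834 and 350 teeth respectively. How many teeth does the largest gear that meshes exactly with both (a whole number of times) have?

834 = 2 · 3 · 139
350 = 2 · 5² · 7
Common: 2 = 2

2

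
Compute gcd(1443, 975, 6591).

gcd(1443, 975): 1443 = 1·975 + 468; 975 = 2·468 + 39; 468 = 12·39 + 0 → 39
gcd(39, 6591): 6591 = 169·39 + 0 → 39

39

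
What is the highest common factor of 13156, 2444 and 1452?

4

gcd(13156, 2444): 13156 = 5·2444 + 936; 2444 = 2·936 + 572; 936 = 1·572 + 364; 572 = 1·364 + 208; 364 = 1·208 + 156; 208 = 1·156 + 52; 156 = 3·52 + 0 → 52
gcd(52, 1452): 1452 = 27·52 + 48; 52 = 1·48 + 4; 48 = 12·4 + 0 → 4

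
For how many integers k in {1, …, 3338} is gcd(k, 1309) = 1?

1309 = 7·11·17. Inclusion–exclusion on these primes:
3338 − ⌊3338/7⌋ − ⌊3338/11⌋ − ⌊3338/17⌋ + ⌊3338/77⌋ + ⌊3338/119⌋ + ⌊3338/187⌋ − ⌊3338/1309⌋ = 2449

2449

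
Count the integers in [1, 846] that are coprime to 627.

627 = 3·11·19. Inclusion–exclusion on these primes:
846 − ⌊846/3⌋ − ⌊846/11⌋ − ⌊846/19⌋ + ⌊846/33⌋ + ⌊846/57⌋ + ⌊846/209⌋ − ⌊846/627⌋ = 486

486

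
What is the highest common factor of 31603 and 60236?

Euclid: 60236 = 1·31603 + 28633; 31603 = 1·28633 + 2970; 28633 = 9·2970 + 1903; 2970 = 1·1903 + 1067; 1903 = 1·1067 + 836; 1067 = 1·836 + 231; 836 = 3·231 + 143; 231 = 1·143 + 88; 143 = 1·88 + 55; 88 = 1·55 + 33; 55 = 1·33 + 22; 33 = 1·22 + 11; 22 = 2·11 + 0. Last nonzero remainder: 11.

11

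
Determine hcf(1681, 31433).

1

1681 = 41²
31433 = 17 · 43²
Common: 1 = 1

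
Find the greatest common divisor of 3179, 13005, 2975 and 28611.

gcd(3179, 13005): 13005 = 4·3179 + 289; 3179 = 11·289 + 0 → 289
gcd(289, 2975): 2975 = 10·289 + 85; 289 = 3·85 + 34; 85 = 2·34 + 17; 34 = 2·17 + 0 → 17
gcd(17, 28611): 28611 = 1683·17 + 0 → 17

17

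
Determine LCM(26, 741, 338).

19266

26 = 2 · 13; 741 = 3 · 13 · 19; 338 = 2 · 13²
lcm takes max exponent of each prime: 2 · 3 · 13² · 19 = 19266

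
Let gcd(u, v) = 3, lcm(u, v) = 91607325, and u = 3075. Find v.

Using uv = gcd(u,v)·lcm(u,v) = 3·91607325 = 274821975, we get v = 274821975/3075 = 89373.

89373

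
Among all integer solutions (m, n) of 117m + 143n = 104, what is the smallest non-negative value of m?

7

gcd(117, 143) = 13 (Euclid: 143 = 1·117 + 26; 117 = 4·26 + 13; 26 = 2·13 + 0), and 13 | 104.
Extended Euclid: 117·(5) + 143·(-4) = 13. Scale by 8: m₀ = 40.
General solution m = m₀ + 11t; reducing mod 11 gives m = 7 (and n = -5).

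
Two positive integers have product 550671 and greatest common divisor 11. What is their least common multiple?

50061

For any two positive integers, gcd × lcm equals their product. Hence lcm = 550671 / 11 = 50061.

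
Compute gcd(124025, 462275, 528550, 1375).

275

gcd(124025, 462275): 462275 = 3·124025 + 90200; 124025 = 1·90200 + 33825; 90200 = 2·33825 + 22550; 33825 = 1·22550 + 11275; 22550 = 2·11275 + 0 → 11275
gcd(11275, 528550): 528550 = 46·11275 + 9900; 11275 = 1·9900 + 1375; 9900 = 7·1375 + 275; 1375 = 5·275 + 0 → 275
gcd(275, 1375): 1375 = 5·275 + 0 → 275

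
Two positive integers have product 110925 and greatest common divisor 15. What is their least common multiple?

7395

For any two positive integers, gcd × lcm equals their product. Hence lcm = 110925 / 15 = 7395.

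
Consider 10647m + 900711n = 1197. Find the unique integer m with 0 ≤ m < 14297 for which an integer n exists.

11167

Reduce mod 900711: 10647m ≡ 1197 (mod 900711). With g = gcd(10647, 900711) = 63 dividing 1197, divide through: 169m ≡ 19 (mod 14297).
Since gcd(169, 14297) = 1, m ≡ 19·(169)⁻¹ ≡ 11167 (mod 14297). Smallest non-negative: 11167.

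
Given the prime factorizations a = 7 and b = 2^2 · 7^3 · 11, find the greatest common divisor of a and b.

7

min exponent per shared prime: 7 = 7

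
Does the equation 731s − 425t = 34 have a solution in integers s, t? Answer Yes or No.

gcd(731, 425): 731 = 1·425 + 306; 425 = 1·306 + 119; 306 = 2·119 + 68; 119 = 1·68 + 51; 68 = 1·51 + 17; 51 = 3·17 + 0 → 17
17 divides 34, so a solution exists.

Yes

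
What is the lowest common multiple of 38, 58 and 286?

lcm(38, 58) = 38·58/gcd = 2204/2 = 1102
lcm(1102, 286) = 1102·286/gcd = 315172/2 = 157586

157586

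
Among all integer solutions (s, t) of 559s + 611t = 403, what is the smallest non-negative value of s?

Reduce mod 611: 559s ≡ 403 (mod 611). With g = gcd(559, 611) = 13 dividing 403, divide through: 43s ≡ 31 (mod 47).
Since gcd(43, 47) = 1, s ≡ 31·(43)⁻¹ ≡ 4 (mod 47). Smallest non-negative: 4.

4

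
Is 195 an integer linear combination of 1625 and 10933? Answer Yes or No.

gcd(1625, 10933): 10933 = 6·1625 + 1183; 1625 = 1·1183 + 442; 1183 = 2·442 + 299; 442 = 1·299 + 143; 299 = 2·143 + 13; 143 = 11·13 + 0 → 13
13 divides 195, so a solution exists.

Yes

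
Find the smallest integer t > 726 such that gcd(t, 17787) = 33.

759

Multiples of 33 above 726: 33·23, 33·24, … . Need the cofactor coprime to 17787/33 = 539.
Checking s = 23, 24, … the first with gcd(s, 539) = 1 is s = 23, giving 759.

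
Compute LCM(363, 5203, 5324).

686796

363 = 3 · 11²; 5203 = 11² · 43; 5324 = 2² · 11³
lcm takes max exponent of each prime: 2² · 3 · 11³ · 43 = 686796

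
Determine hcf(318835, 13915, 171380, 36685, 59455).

55

gcd(318835, 13915): 318835 = 22·13915 + 12705; 13915 = 1·12705 + 1210; 12705 = 10·1210 + 605; 1210 = 2·605 + 0 → 605
gcd(605, 171380): 171380 = 283·605 + 165; 605 = 3·165 + 110; 165 = 1·110 + 55; 110 = 2·55 + 0 → 55
gcd(55, 36685): 36685 = 667·55 + 0 → 55
gcd(55, 59455): 59455 = 1081·55 + 0 → 55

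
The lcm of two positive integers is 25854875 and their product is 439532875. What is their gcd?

From gcd × lcm = mn: gcd = 439532875 / 25854875 = 17.

17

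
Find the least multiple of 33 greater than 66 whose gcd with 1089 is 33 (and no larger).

132

Multiples of 33 above 66: 33·3, 33·4, … . Need the cofactor coprime to 1089/33 = 33.
Checking s = 3, 4, … the first with gcd(s, 33) = 1 is s = 4, giving 132.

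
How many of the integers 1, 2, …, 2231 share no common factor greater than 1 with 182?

883

Prime factors of 182: 2, 7, 13. Count integers ≤ 2231 divisible by none of them.
By inclusion–exclusion: 2231 − ⌊2231/2⌋ − ⌊2231/7⌋ − ⌊2231/13⌋ + ⌊2231/14⌋ + ⌊2231/26⌋ + ⌊2231/91⌋ − ⌊2231/182⌋ = 883.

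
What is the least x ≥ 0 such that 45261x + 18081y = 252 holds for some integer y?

Reduce mod 18081: 45261x ≡ 252 (mod 18081). With g = gcd(45261, 18081) = 9 dividing 252, divide through: 5029x ≡ 28 (mod 2009).
Since gcd(5029, 2009) = 1, x ≡ 28·(5029)⁻¹ ≡ 777 (mod 2009). Smallest non-negative: 777.

777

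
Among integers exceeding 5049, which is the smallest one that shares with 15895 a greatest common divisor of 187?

5236

15895 = 187·85. Any t with gcd(t, 15895) = 187 is a multiple of 187, say 187s, with s coprime to 85.
Need s > 5049/187, so s ≥ 28. First s ≥ 28 with gcd(s, 85) = 1 is s = 28. Thus t = 187·28 = 5236.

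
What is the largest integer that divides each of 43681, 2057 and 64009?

121

43681 = 11² · 19²; 2057 = 11² · 17; 64009 = 11² · 23²
gcd takes min exponent of each prime: 11² = 121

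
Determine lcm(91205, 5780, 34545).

91205 = 5 · 17 · 29 · 37; 5780 = 2² · 5 · 17²; 34545 = 3 · 5 · 7² · 47
lcm takes max exponent of each prime: 2² · 3 · 5 · 7² · 17² · 29 · 37 · 47 = 42849203460

42849203460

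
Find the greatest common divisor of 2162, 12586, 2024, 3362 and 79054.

gcd(2162, 12586): 12586 = 5·2162 + 1776; 2162 = 1·1776 + 386; 1776 = 4·386 + 232; 386 = 1·232 + 154; 232 = 1·154 + 78; 154 = 1·78 + 76; 78 = 1·76 + 2; 76 = 38·2 + 0 → 2
gcd(2, 2024): 2024 = 1012·2 + 0 → 2
gcd(2, 3362): 3362 = 1681·2 + 0 → 2
gcd(2, 79054): 79054 = 39527·2 + 0 → 2

2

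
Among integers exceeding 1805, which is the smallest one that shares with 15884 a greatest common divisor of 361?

Multiples of 361 above 1805: 361·6, 361·7, … . Need the cofactor coprime to 15884/361 = 44.
Checking s = 6, 7, … the first with gcd(s, 44) = 1 is s = 7, giving 2527.

2527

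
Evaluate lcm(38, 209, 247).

38 = 2 · 19; 209 = 11 · 19; 247 = 13 · 19
lcm takes max exponent of each prime: 2 · 11 · 13 · 19 = 5434

5434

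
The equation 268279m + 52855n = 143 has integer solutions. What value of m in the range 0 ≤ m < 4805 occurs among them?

3947

Euclid: 268279 = 5·52855 + 4004; 52855 = 13·4004 + 803; 4004 = 4·803 + 792; 803 = 1·792 + 11; 792 = 72·11 + 0 → gcd = 11; 143 = 11·13.
Back-substitution yields 268279·(-66) + 52855·(335) = 11, so one solution is m = -66·13 = -858, n = 335·13 = 4355.
Solutions in m differ by 52855/11 = 4805; the one in [0, 4805) is -858 mod 4805 = 3947.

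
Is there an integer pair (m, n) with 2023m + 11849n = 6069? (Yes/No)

Yes

gcd(2023, 11849): 11849 = 5·2023 + 1734; 2023 = 1·1734 + 289; 1734 = 6·289 + 0 → 289
289 divides 6069, so a solution exists.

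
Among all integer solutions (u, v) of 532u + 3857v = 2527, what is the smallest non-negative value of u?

12

Euclid: 3857 = 7·532 + 133; 532 = 4·133 + 0 → gcd = 133; 2527 = 133·19.
Back-substitution yields 532·(-7) + 3857·(1) = 133, so one solution is u = -7·19 = -133, v = 1·19 = 19.
Solutions in u differ by 3857/133 = 29; the one in [0, 29) is -133 mod 29 = 12.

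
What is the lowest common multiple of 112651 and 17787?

337953

112651 = 7² · 11² · 19; 17787 = 3 · 7² · 11²
max exponents: 3 · 7² · 11² · 19 = 337953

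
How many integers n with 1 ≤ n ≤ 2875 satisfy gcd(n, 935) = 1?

935 = 5·11·17. Inclusion–exclusion on these primes:
2875 − ⌊2875/5⌋ − ⌊2875/11⌋ − ⌊2875/17⌋ + ⌊2875/55⌋ + ⌊2875/85⌋ + ⌊2875/187⌋ − ⌊2875/935⌋ = 1967

1967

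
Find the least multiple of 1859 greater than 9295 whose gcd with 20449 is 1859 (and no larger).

Multiples of 1859 above 9295: 1859·6, 1859·7, … . Need the cofactor coprime to 20449/1859 = 11.
Checking s = 6, 7, … the first with gcd(s, 11) = 1 is s = 6, giving 11154.

11154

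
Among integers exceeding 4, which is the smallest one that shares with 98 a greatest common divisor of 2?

6

gcd(t, 98) = 2 forces 2 | t; write t = 2s. Then gcd(2s, 2·49) = 2·gcd(s, 49), so need gcd(s, 49) = 1.
2s > 4 gives s ≥ 3. The least s ≥ 3 coprime to 49 is 3, so t = 2·3 = 6.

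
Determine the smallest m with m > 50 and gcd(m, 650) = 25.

650 = 25·26. Any m with gcd(m, 650) = 25 is a multiple of 25, say 25s, with s coprime to 26.
Need s > 50/25, so s ≥ 3. First s ≥ 3 with gcd(s, 26) = 1 is s = 3. Thus m = 25·3 = 75.

75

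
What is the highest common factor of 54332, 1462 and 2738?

gcd(54332, 1462): 54332 = 37·1462 + 238; 1462 = 6·238 + 34; 238 = 7·34 + 0 → 34
gcd(34, 2738): 2738 = 80·34 + 18; 34 = 1·18 + 16; 18 = 1·16 + 2; 16 = 8·2 + 0 → 2

2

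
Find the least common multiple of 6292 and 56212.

gcd first: 56212 = 8·6292 + 5876; 6292 = 1·5876 + 416; 5876 = 14·416 + 52; 416 = 8·52 + 0 → gcd = 52
lcm = 6292·56212/gcd = 353685904/52 = 6801652

6801652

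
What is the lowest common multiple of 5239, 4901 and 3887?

3494413

lcm(5239, 4901) = 5239·4901/gcd = 25676339/169 = 151931
lcm(151931, 3887) = 151931·3887/gcd = 590555797/169 = 3494413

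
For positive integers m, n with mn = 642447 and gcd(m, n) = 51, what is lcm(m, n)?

12597

gcd·lcm = product, so lcm = 642447/51 = 12597.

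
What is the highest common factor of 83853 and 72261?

83853 = 3² · 7 · 11³
72261 = 3² · 7 · 31 · 37
Common: 3² · 7 = 63

63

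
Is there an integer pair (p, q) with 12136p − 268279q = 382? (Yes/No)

By Bézout, 12136p − 268279q = 382 has integer solutions iff gcd(12136, 268279) | 382.
Euclid: 268279 = 22·12136 + 1287; 12136 = 9·1287 + 553; 1287 = 2·553 + 181; 553 = 3·181 + 10; 181 = 18·10 + 1; 10 = 10·1 + 0. gcd = 1; 382 mod 1 = 0. Yes.

Yes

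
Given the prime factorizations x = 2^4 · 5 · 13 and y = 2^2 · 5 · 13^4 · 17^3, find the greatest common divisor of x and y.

260

min exponent per shared prime: 2^2 · 5 · 13 = 260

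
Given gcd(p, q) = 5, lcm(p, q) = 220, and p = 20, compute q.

p·q = gcd·lcm = 5·220 = 1100, so q = 1100/20 = 55.

55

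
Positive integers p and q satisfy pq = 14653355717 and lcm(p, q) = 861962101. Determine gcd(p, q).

gcd·lcm = product, so gcd = 14653355717/861962101 = 17.

17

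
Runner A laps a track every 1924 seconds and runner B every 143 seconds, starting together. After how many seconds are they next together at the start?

21164

gcd first: 1924 = 13·143 + 65; 143 = 2·65 + 13; 65 = 5·13 + 0 → gcd = 13
lcm = 1924·143/gcd = 275132/13 = 21164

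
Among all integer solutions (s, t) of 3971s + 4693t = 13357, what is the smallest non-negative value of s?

1

Euclid: 4693 = 1·3971 + 722; 3971 = 5·722 + 361; 722 = 2·361 + 0 → gcd = 361; 13357 = 361·37.
Back-substitution yields 3971·(6) + 4693·(-5) = 361, so one solution is s = 6·37 = 222, t = -5·37 = -185.
Solutions in s differ by 4693/361 = 13; the one in [0, 13) is 222 mod 13 = 1.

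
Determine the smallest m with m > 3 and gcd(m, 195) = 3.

6

gcd(m, 195) = 3 forces 3 | m; write m = 3s. Then gcd(3s, 3·65) = 3·gcd(s, 65), so need gcd(s, 65) = 1.
3s > 3 gives s ≥ 2. The least s ≥ 2 coprime to 65 is 2, so m = 3·2 = 6.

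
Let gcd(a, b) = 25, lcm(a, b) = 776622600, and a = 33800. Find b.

574425

Using ab = gcd(a,b)·lcm(a,b) = 25·776622600 = 19415565000, we get b = 19415565000/33800 = 574425.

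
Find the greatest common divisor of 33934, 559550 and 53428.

722

gcd(33934, 559550): 559550 = 16·33934 + 16606; 33934 = 2·16606 + 722; 16606 = 23·722 + 0 → 722
gcd(722, 53428): 53428 = 74·722 + 0 → 722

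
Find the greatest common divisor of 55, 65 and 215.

5

gcd(55, 65): 65 = 1·55 + 10; 55 = 5·10 + 5; 10 = 2·5 + 0 → 5
gcd(5, 215): 215 = 43·5 + 0 → 5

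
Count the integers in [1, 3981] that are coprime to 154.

154 = 2·7·11. Inclusion–exclusion on these primes:
3981 − ⌊3981/2⌋ − ⌊3981/7⌋ − ⌊3981/11⌋ + ⌊3981/14⌋ + ⌊3981/22⌋ + ⌊3981/77⌋ − ⌊3981/154⌋ = 1552

1552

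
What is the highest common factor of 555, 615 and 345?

gcd(555, 615): 615 = 1·555 + 60; 555 = 9·60 + 15; 60 = 4·15 + 0 → 15
gcd(15, 345): 345 = 23·15 + 0 → 15

15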